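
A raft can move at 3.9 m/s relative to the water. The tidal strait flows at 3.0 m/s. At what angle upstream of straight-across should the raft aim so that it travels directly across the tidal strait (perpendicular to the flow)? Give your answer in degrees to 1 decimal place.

50.3°

To cancel the current, the upstream component of the raft's velocity must equal the flow: 3.9 sin θ = 3.0.
sin θ = 3.0 / 3.9 = 0.7692.
θ = arcsin(0.7692) = 50.285°.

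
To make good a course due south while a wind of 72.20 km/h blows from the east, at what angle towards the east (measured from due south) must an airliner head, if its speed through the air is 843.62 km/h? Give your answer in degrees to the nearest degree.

The wind pushes perpendicular to the desired track; the heading must have a component into the wind equal to 72.20 km/h: 843.62 sin θ = 72.20.
sin θ = 0.0856, so θ = 4.910°.

5°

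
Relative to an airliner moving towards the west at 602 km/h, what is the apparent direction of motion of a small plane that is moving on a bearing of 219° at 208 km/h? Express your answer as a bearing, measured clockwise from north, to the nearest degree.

109°

Taking east as x and north as y: small plane velocity = (-130.899, -161.646) km/h; airliner velocity = (-602.000, 0.000) km/h.
Velocity of small plane relative to airliner = (-130.899, -161.646) − (-602.000, 0.000) = (471.101, -161.646) km/h.
Bearing = atan2(471.10, -161.65) = 108.94° clockwise from north.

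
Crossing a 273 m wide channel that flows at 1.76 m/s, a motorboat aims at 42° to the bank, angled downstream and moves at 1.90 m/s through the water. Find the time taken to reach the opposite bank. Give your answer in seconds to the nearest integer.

The component of the motorboat's velocity perpendicular to the bank is 1.90 × sin 42° = 1.271 m/s.
The flow acts along the bank and has no component across it.
Time = 273 / 1.271 = 214.733 s.

215 s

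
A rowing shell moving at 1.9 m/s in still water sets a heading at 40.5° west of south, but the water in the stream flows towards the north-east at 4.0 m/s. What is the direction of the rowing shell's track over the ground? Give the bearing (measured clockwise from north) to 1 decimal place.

049.0°

Taking east as x and north as y: velocity relative to the water = (-1.234, -1.445) m/s; the water relative to ground = (2.828, 2.828) m/s.
Velocity relative to ground = (-1.234, -1.445) + (2.828, 2.828) = (1.594, 1.384) m/s.
Bearing = atan2(1.59, 1.38) = 49.05° clockwise from north.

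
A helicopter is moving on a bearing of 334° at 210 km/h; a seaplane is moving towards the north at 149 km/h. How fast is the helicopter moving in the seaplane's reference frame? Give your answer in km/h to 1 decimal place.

100.3 km/h

Taking east as x and north as y: helicopter velocity = (-92.058, 188.747) km/h; seaplane velocity = (0.000, 149.000) km/h.
Velocity of helicopter relative to seaplane = (-92.058, 188.747) − (0.000, 149.000) = (-92.058, 39.747) km/h.
Magnitude = |(-92.058, 39.747)| = 100.272 km/h.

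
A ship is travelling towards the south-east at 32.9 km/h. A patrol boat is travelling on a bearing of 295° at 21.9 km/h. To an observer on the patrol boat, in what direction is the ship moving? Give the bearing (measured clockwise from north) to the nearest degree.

Taking east as x and north as y: ship velocity = (23.264, -23.264) km/h; patrol boat velocity = (-19.848, 9.255) km/h.
Velocity of ship relative to patrol boat = (23.264, -23.264) − (-19.848, 9.255) = (43.112, -32.519) km/h.
Bearing = atan2(43.11, -32.52) = 127.03° clockwise from north.

127°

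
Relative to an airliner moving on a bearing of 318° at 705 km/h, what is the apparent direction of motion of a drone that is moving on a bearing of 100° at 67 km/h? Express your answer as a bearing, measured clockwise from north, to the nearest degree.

135°

Taking east as x and north as y: drone velocity = (65.982, -11.634) km/h; airliner velocity = (-471.737, 523.917) km/h.
Velocity of drone relative to airliner = (65.982, -11.634) − (-471.737, 523.917) = (537.719, -535.552) km/h.
Bearing = atan2(537.72, -535.55) = 134.88° clockwise from north.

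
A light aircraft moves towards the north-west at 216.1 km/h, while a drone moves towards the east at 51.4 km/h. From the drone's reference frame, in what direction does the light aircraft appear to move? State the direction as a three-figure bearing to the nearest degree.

Taking east as x and north as y: light aircraft velocity = (-152.806, 152.806) km/h; drone velocity = (51.400, 0.000) km/h.
Velocity of light aircraft relative to drone = (-152.806, 152.806) − (51.400, 0.000) = (-204.206, 152.806) km/h.
Bearing = atan2(-204.21, 152.81) = 306.81° clockwise from north.

307°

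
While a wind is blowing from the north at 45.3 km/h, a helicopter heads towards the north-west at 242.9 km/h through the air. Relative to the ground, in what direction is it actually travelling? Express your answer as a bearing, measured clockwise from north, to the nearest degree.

306°

Taking east as x and north as y: velocity relative to the air = (-171.756, 171.756) km/h; the air relative to ground = (0.000, -45.300) km/h.
Velocity relative to ground = (-171.756, 171.756) + (0.000, -45.300) = (-171.756, 126.456) km/h.
Bearing = atan2(-171.76, 126.46) = 306.36° clockwise from north.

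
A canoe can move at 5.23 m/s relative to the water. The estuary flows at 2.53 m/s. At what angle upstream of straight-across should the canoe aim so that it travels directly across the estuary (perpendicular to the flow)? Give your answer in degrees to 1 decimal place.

To cancel the current, the upstream component of the canoe's velocity must equal the flow: 5.23 sin θ = 2.53.
sin θ = 2.53 / 5.23 = 0.4837.
θ = arcsin(0.4837) = 28.930°.

28.9°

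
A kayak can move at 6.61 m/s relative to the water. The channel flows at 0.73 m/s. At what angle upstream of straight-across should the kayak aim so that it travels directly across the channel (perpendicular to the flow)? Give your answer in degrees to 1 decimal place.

To cancel the current, the upstream component of the kayak's velocity must equal the flow: 6.61 sin θ = 0.73.
sin θ = 0.73 / 6.61 = 0.1104.
θ = arcsin(0.1104) = 6.341°.

6.3°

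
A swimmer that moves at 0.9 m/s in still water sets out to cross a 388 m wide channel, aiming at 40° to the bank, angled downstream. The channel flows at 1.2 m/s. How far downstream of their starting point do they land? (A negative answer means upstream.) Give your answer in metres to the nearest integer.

1267 m

Perpendicular speed = 0.579 m/s; crossing time = 388 / 0.579 = 670.690 s.
Net downstream speed = 1.889 m/s.
Drift = 1.889 × 670.690 = 1267.228 m (downstream).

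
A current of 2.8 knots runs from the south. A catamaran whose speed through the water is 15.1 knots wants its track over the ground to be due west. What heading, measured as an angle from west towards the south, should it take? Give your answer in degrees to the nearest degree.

The current pushes perpendicular to the desired track; the heading must have a component into the current equal to 2.8 knots: 15.1 sin θ = 2.8.
sin θ = 0.1854, so θ = 10.686°.

11°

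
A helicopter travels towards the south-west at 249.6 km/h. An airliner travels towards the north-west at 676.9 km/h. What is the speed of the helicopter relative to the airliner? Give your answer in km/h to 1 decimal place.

Taking east as x and north as y: helicopter velocity = (-176.494, -176.494) km/h; airliner velocity = (-478.641, 478.641) km/h.
Velocity of helicopter relative to airliner = (-176.494, -176.494) − (-478.641, 478.641) = (302.147, -655.134) km/h.
Magnitude = |(302.147, -655.134)| = 721.453 km/h.

721.5 km/h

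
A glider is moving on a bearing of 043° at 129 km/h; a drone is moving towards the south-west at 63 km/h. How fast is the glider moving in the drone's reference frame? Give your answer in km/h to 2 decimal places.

Taking east as x and north as y: glider velocity = (87.978, 94.345) km/h; drone velocity = (-44.548, -44.548) km/h.
Velocity of glider relative to drone = (87.978, 94.345) − (-44.548, -44.548) = (132.526, 138.892) km/h.
Magnitude = |(132.526, 138.892)| = 191.974 km/h.

191.97 km/h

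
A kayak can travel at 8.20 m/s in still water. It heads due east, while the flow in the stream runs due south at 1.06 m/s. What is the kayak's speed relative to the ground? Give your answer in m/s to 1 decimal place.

8.3 m/s

Taking east as x and north as y: velocity relative to the water = (8.200, 0.000) m/s; the water relative to ground = (0.000, -1.060) m/s.
Velocity relative to ground = (8.200, 0.000) + (0.000, -1.060) = (8.200, -1.060) m/s.
Speed = |(8.200, -1.060)| = 8.268 m/s.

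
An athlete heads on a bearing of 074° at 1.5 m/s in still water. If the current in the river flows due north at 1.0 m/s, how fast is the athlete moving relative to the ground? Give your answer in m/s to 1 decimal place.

Taking east as x and north as y: velocity relative to the water = (1.442, 0.413) m/s; the water relative to ground = (0.000, 1.000) m/s.
Velocity relative to ground = (1.442, 0.413) + (0.000, 1.000) = (1.442, 1.413) m/s.
Speed = |(1.442, 1.413)| = 2.019 m/s.

2.0 m/s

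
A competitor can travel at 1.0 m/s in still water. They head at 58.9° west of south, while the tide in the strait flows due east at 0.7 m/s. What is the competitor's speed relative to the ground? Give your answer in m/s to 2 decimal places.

0.54 m/s

Taking east as x and north as y: velocity relative to the water = (-0.856, -0.517) m/s; the water relative to ground = (0.700, 0.000) m/s.
Velocity relative to ground = (-0.856, -0.517) + (0.700, 0.000) = (-0.156, -0.517) m/s.
Speed = |(-0.156, -0.517)| = 0.540 m/s.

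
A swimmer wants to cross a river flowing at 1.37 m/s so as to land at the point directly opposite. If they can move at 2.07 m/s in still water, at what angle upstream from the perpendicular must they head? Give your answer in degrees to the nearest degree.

To cancel the current, the upstream component of the swimmer's velocity must equal the flow: 2.07 sin θ = 1.37.
sin θ = 1.37 / 2.07 = 0.6618.
θ = arcsin(0.6618) = 41.440°.

41°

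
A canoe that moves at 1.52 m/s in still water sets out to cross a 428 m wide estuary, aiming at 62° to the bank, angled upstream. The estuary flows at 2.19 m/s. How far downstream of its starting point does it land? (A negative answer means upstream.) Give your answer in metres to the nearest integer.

471 m

Perpendicular speed = 1.342 m/s; crossing time = 428 / 1.342 = 318.908 s.
Net downstream speed = 1.476 m/s.
Drift = 1.476 × 318.908 = 470.837 m (downstream).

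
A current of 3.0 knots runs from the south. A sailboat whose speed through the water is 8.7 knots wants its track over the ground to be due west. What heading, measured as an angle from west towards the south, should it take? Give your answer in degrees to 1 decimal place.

The current pushes perpendicular to the desired track; the heading must have a component into the current equal to 3.0 knots: 8.7 sin θ = 3.0.
sin θ = 0.3448, so θ = 20.171°.

20.2°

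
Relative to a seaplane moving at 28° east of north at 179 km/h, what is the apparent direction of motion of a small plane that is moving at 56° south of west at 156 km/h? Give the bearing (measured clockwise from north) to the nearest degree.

Taking east as x and north as y: small plane velocity = (-87.234, -129.330) km/h; seaplane velocity = (84.035, 158.048) km/h.
Velocity of small plane relative to seaplane = (-87.234, -129.330) − (84.035, 158.048) = (-171.270, -287.377) km/h.
Bearing = atan2(-171.27, -287.38) = 210.79° clockwise from north.

211°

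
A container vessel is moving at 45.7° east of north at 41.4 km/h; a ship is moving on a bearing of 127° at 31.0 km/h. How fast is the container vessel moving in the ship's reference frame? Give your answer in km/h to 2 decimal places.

Taking east as x and north as y: container vessel velocity = (29.630, 28.914) km/h; ship velocity = (24.758, -18.656) km/h.
Velocity of container vessel relative to ship = (29.630, 28.914) − (24.758, -18.656) = (4.872, 47.571) km/h.
Magnitude = |(4.872, 47.571)| = 47.819 km/h.

47.82 km/h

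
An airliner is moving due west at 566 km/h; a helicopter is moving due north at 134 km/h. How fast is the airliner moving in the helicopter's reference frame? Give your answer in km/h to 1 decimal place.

Taking east as x and north as y: airliner velocity = (-566.000, 0.000) km/h; helicopter velocity = (0.000, 134.000) km/h.
Velocity of airliner relative to helicopter = (-566.000, 0.000) − (0.000, 134.000) = (-566.000, -134.000) km/h.
Magnitude = |(-566.000, -134.000)| = 581.646 km/h.

581.6 km/h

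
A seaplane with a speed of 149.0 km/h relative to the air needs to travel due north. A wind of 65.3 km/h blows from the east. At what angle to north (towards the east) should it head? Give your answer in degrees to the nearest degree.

26°

The wind pushes perpendicular to the desired track; the heading must have a component into the wind equal to 65.3 km/h: 149.0 sin θ = 65.3.
sin θ = 0.4383, so θ = 25.993°.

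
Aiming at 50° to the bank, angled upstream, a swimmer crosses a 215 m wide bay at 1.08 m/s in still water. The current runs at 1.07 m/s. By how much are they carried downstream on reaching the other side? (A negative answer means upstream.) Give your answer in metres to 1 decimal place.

Perpendicular speed = 0.827 m/s; crossing time = 215 / 0.827 = 259.873 s.
Net downstream speed = 0.376 m/s.
Drift = 0.376 × 259.873 = 97.657 m (downstream).

97.7 m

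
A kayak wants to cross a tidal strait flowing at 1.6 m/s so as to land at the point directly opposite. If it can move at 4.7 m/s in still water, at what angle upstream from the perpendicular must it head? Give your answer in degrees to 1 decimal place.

To cancel the current, the upstream component of the kayak's velocity must equal the flow: 4.7 sin θ = 1.6.
sin θ = 1.6 / 4.7 = 0.3404.
θ = arcsin(0.3404) = 19.903°.

19.9°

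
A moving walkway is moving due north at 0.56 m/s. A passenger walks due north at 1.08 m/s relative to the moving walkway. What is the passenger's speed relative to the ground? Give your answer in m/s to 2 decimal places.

Taking east as x and north as y: moving walkway velocity = (0.000, 0.560) m/s; passenger velocity relative to moving walkway = (0.000, 1.080) m/s.
Velocity relative to ground = (0.000, 0.560) + (0.000, 1.080) = (0.000, 1.640) m/s.
Speed = |(0.000, 1.640)| = 1.640 m/s.

1.64 m/s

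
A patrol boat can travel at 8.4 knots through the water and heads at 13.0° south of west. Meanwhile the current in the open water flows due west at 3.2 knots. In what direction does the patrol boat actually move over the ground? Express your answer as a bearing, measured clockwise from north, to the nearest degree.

Taking east as x and north as y: velocity relative to the water = (-8.185, -1.890) knots; the water relative to ground = (-3.200, 0.000) knots.
Velocity relative to ground = (-8.185, -1.890) + (-3.200, 0.000) = (-11.385, -1.890) knots.
Bearing = atan2(-11.38, -1.89) = 260.58° clockwise from north.

261°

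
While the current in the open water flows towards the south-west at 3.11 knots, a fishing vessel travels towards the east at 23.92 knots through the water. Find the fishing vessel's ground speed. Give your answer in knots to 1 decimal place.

Taking east as x and north as y: velocity relative to the water = (23.920, 0.000) knots; the water relative to ground = (-2.199, -2.199) knots.
Velocity relative to ground = (23.920, 0.000) + (-2.199, -2.199) = (21.721, -2.199) knots.
Speed = |(21.721, -2.199)| = 21.832 knots.

21.8 knots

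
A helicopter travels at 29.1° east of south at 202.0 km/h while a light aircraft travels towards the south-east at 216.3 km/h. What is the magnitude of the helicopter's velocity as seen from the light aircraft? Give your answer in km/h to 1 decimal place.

Taking east as x and north as y: helicopter velocity = (98.240, -176.502) km/h; light aircraft velocity = (152.947, -152.947) km/h.
Velocity of helicopter relative to light aircraft = (98.240, -176.502) − (152.947, -152.947) = (-54.707, -23.555) km/h.
Magnitude = |(-54.707, -23.555)| = 59.563 km/h.

59.6 km/h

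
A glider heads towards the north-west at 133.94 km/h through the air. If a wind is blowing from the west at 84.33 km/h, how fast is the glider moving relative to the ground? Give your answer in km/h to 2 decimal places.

Taking east as x and north as y: velocity relative to the air = (-94.710, 94.710) km/h; the air relative to ground = (84.330, 0.000) km/h.
Velocity relative to ground = (-94.710, 94.710) + (84.330, 0.000) = (-10.380, 94.710) km/h.
Speed = |(-10.380, 94.710)| = 95.277 km/h.

95.28 km/h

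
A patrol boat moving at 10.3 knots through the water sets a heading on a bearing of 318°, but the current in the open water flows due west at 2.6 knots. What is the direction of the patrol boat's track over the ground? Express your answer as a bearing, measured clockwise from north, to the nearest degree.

Taking east as x and north as y: velocity relative to the water = (-6.892, 7.654) knots; the water relative to ground = (-2.600, 0.000) knots.
Velocity relative to ground = (-6.892, 7.654) + (-2.600, 0.000) = (-9.492, 7.654) knots.
Bearing = atan2(-9.49, 7.65) = 308.88° clockwise from north.

309°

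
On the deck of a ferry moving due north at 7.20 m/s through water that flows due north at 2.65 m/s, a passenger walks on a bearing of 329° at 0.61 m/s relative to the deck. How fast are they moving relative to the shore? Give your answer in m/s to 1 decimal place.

In east/north components (m/s): passenger relative to ferry = (-0.314, 0.523); ferry relative to water = (0.000, 7.200); water relative to ground = (0.000, 2.650).
Sum = (-0.314, 10.373) m/s.
Speed = |(-0.314, 10.373)| = 10.378 m/s.

10.4 m/s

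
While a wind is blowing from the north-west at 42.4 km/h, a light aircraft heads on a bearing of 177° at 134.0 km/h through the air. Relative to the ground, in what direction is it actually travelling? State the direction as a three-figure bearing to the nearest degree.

Taking east as x and north as y: velocity relative to the air = (7.013, -133.816) km/h; the air relative to ground = (29.981, -29.981) km/h.
Velocity relative to ground = (7.013, -133.816) + (29.981, -29.981) = (36.994, -163.798) km/h.
Bearing = atan2(36.99, -163.80) = 167.27° clockwise from north.

167°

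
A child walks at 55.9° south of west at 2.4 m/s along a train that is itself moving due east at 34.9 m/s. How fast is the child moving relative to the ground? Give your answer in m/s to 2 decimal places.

Taking east as x and north as y: train velocity = (34.900, 0.000) m/s; child velocity relative to train = (-1.346, -1.987) m/s.
Velocity relative to ground = (34.900, 0.000) + (-1.346, -1.987) = (33.554, -1.987) m/s.
Speed = |(33.554, -1.987)| = 33.613 m/s.

33.61 m/s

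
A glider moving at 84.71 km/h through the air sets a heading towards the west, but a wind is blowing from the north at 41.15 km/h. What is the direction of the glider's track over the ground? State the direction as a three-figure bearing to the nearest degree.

Taking east as x and north as y: velocity relative to the air = (-84.710, 0.000) km/h; the air relative to ground = (0.000, -41.150) km/h.
Velocity relative to ground = (-84.710, 0.000) + (0.000, -41.150) = (-84.710, -41.150) km/h.
Bearing = atan2(-84.71, -41.15) = 244.09° clockwise from north.

244°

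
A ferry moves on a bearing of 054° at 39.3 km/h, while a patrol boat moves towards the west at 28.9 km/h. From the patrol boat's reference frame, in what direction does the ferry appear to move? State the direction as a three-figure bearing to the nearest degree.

069°

Taking east as x and north as y: ferry velocity = (31.794, 23.100) km/h; patrol boat velocity = (-28.900, 0.000) km/h.
Velocity of ferry relative to patrol boat = (31.794, 23.100) − (-28.900, 0.000) = (60.694, 23.100) km/h.
Bearing = atan2(60.69, 23.10) = 69.16° clockwise from north.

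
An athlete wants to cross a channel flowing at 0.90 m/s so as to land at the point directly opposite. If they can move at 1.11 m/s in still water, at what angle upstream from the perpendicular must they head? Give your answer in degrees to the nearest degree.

54°

To cancel the current, the upstream component of the athlete's velocity must equal the flow: 1.11 sin θ = 0.90.
sin θ = 0.90 / 1.11 = 0.8108.
θ = arcsin(0.8108) = 54.175°.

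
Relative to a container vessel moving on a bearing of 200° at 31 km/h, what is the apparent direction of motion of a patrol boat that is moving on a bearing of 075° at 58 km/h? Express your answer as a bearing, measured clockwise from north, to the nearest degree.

Taking east as x and north as y: patrol boat velocity = (56.024, 15.012) km/h; container vessel velocity = (-10.603, -29.130) km/h.
Velocity of patrol boat relative to container vessel = (56.024, 15.012) − (-10.603, -29.130) = (66.626, 44.142) km/h.
Bearing = atan2(66.63, 44.14) = 56.47° clockwise from north.

056°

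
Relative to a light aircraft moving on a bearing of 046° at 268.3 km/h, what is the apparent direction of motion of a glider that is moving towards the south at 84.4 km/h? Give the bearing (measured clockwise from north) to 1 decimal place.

215.5°

Taking east as x and north as y: glider velocity = (0.000, -84.400) km/h; light aircraft velocity = (192.999, 186.377) km/h.
Velocity of glider relative to light aircraft = (0.000, -84.400) − (192.999, 186.377) = (-192.999, -270.777) km/h.
Bearing = atan2(-193.00, -270.78) = 215.48° clockwise from north.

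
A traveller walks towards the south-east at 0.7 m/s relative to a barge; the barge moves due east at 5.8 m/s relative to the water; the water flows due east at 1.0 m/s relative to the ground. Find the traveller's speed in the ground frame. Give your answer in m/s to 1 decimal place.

7.3 m/s

In east/north components (m/s): traveller relative to barge = (0.495, -0.495); barge relative to water = (5.800, 0.000); water relative to ground = (1.000, 0.000).
Sum = (7.295, -0.495) m/s.
Speed = |(7.295, -0.495)| = 7.312 m/s.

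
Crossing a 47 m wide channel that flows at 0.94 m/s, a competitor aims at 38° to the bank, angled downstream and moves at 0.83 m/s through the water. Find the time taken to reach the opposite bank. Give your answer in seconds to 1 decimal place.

92.0 s

The component of the competitor's velocity perpendicular to the bank is 0.83 × sin 38° = 0.511 m/s.
The current is parallel to the bank, so it does not affect the crossing time.
Time = 47 / 0.511 = 91.977 s.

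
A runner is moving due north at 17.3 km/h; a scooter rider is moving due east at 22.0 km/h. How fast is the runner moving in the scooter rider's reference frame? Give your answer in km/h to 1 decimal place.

Taking east as x and north as y: runner velocity = (0.000, 17.300) km/h; scooter rider velocity = (22.000, 0.000) km/h.
Velocity of runner relative to scooter rider = (0.000, 17.300) − (22.000, 0.000) = (-22.000, 17.300) km/h.
Magnitude = |(-22.000, 17.300)| = 27.987 km/h.

28.0 km/h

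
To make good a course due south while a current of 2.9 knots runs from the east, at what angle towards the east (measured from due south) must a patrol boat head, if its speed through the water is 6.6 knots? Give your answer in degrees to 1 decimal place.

26.1°

The current pushes perpendicular to the desired track; the heading must have a component into the current equal to 2.9 knots: 6.6 sin θ = 2.9.
sin θ = 0.4394, so θ = 26.065°.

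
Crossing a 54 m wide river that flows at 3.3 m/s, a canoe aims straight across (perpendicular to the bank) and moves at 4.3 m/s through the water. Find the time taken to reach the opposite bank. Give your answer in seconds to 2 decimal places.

The component of the canoe's velocity perpendicular to the bank is 4.3 m/s.
The flow acts along the bank and has no component across it.
Time = 54 / 4.300 = 12.558 s.

12.56 s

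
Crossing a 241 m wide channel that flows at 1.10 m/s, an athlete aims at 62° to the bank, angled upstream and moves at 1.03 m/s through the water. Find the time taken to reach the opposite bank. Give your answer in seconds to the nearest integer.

The component of the athlete's velocity perpendicular to the bank is 1.03 × sin 62° = 0.909 m/s.
The flow acts along the bank and has no component across it.
Time = 241 / 0.909 = 264.999 s.

265 s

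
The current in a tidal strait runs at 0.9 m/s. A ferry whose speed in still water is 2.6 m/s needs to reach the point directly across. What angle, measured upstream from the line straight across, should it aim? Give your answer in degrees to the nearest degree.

20°

To cancel the current, the upstream component of the ferry's velocity must equal the flow: 2.6 sin θ = 0.9.
sin θ = 0.9 / 2.6 = 0.3462.
θ = arcsin(0.3462) = 20.252°.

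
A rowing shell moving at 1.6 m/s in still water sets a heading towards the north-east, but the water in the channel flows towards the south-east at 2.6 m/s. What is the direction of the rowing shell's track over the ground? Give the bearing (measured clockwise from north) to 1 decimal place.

103.4°

Taking east as x and north as y: velocity relative to the water = (1.131, 1.131) m/s; the water relative to ground = (1.838, -1.838) m/s.
Velocity relative to ground = (1.131, 1.131) + (1.838, -1.838) = (2.970, -0.707) m/s.
Bearing = atan2(2.97, -0.71) = 103.39° clockwise from north.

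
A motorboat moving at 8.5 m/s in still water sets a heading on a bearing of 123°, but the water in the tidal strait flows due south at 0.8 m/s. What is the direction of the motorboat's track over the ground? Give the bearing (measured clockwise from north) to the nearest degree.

127°

Taking east as x and north as y: velocity relative to the water = (7.129, -4.629) m/s; the water relative to ground = (0.000, -0.800) m/s.
Velocity relative to ground = (7.129, -4.629) + (0.000, -0.800) = (7.129, -5.429) m/s.
Bearing = atan2(7.13, -5.43) = 127.29° clockwise from north.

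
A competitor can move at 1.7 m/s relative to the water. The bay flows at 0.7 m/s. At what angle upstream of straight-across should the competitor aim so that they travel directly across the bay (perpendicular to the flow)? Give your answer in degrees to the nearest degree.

To cancel the current, the upstream component of the competitor's velocity must equal the flow: 1.7 sin θ = 0.7.
sin θ = 0.7 / 1.7 = 0.4118.
θ = arcsin(0.4118) = 24.316°.

24°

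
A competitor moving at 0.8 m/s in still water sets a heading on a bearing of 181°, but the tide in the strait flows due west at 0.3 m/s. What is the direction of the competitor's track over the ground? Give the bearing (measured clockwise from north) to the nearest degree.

201°

Taking east as x and north as y: velocity relative to the water = (-0.014, -0.800) m/s; the water relative to ground = (-0.300, 0.000) m/s.
Velocity relative to ground = (-0.014, -0.800) + (-0.300, 0.000) = (-0.314, -0.800) m/s.
Bearing = atan2(-0.31, -0.80) = 201.43° clockwise from north.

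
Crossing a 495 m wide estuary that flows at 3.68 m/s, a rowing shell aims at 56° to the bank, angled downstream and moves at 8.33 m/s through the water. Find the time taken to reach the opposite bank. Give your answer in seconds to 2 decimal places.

The component of the rowing shell's velocity perpendicular to the bank is 8.33 × sin 56° = 6.906 m/s.
Only the cross-stream component determines the crossing time; the current contributes nothing perpendicular to the bank.
Time = 495 / 6.906 = 71.678 s.

71.68 s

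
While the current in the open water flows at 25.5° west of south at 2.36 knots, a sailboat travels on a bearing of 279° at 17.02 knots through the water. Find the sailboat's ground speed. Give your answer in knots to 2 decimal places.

Taking east as x and north as y: velocity relative to the water = (-16.810, 2.663) knots; the water relative to ground = (-1.016, -2.130) knots.
Velocity relative to ground = (-16.810, 2.663) + (-1.016, -2.130) = (-17.826, 0.532) knots.
Speed = |(-17.826, 0.532)| = 17.834 knots.

17.83 knots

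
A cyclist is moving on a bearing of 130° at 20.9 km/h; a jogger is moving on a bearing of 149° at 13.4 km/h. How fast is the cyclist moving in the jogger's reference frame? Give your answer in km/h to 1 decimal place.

9.3 km/h

Taking east as x and north as y: cyclist velocity = (16.010, -13.434) km/h; jogger velocity = (6.902, -11.486) km/h.
Velocity of cyclist relative to jogger = (16.010, -13.434) − (6.902, -11.486) = (9.109, -1.948) km/h.
Magnitude = |(9.109, -1.948)| = 9.315 km/h.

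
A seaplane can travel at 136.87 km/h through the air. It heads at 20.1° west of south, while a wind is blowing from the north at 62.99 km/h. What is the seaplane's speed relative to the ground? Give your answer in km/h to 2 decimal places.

Taking east as x and north as y: velocity relative to the air = (-47.037, -128.534) km/h; the air relative to ground = (0.000, -62.990) km/h.
Velocity relative to ground = (-47.037, -128.534) + (0.000, -62.990) = (-47.037, -191.524) km/h.
Speed = |(-47.037, -191.524)| = 197.215 km/h.

197.22 km/h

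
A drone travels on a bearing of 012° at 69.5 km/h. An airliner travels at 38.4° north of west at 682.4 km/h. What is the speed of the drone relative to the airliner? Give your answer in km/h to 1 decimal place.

654.5 km/h

Taking east as x and north as y: drone velocity = (14.450, 67.981) km/h; airliner velocity = (-534.792, 423.871) km/h.
Velocity of drone relative to airliner = (14.450, 67.981) − (-534.792, 423.871) = (549.242, -355.890) km/h.
Magnitude = |(549.242, -355.890)| = 654.465 km/h.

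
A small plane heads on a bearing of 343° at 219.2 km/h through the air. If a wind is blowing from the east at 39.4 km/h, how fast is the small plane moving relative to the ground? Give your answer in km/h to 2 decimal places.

Taking east as x and north as y: velocity relative to the air = (-64.088, 209.622) km/h; the air relative to ground = (-39.400, 0.000) km/h.
Velocity relative to ground = (-64.088, 209.622) + (-39.400, 0.000) = (-103.488, 209.622) km/h.
Speed = |(-103.488, 209.622)| = 233.776 km/h.

233.78 km/h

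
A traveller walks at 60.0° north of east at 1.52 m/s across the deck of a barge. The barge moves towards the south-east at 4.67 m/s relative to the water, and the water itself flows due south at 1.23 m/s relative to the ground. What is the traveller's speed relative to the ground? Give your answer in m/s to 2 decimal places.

In east/north components (m/s): traveller relative to barge = (0.760, 1.316); barge relative to water = (3.302, -3.302); water relative to ground = (0.000, -1.230).
Sum = (4.062, -3.216) m/s.
Speed = |(4.062, -3.216)| = 5.181 m/s.

5.18 m/s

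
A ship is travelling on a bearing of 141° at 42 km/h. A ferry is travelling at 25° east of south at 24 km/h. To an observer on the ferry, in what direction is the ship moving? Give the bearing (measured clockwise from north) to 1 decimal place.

123.8°

Taking east as x and north as y: ship velocity = (26.431, -32.640) km/h; ferry velocity = (10.143, -21.751) km/h.
Velocity of ship relative to ferry = (26.431, -32.640) − (10.143, -21.751) = (16.289, -10.889) km/h.
Bearing = atan2(16.29, -10.89) = 123.76° clockwise from north.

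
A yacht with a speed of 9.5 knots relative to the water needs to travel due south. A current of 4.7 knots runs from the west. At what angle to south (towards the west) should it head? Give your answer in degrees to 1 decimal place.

The current pushes perpendicular to the desired track; the heading must have a component into the current equal to 4.7 knots: 9.5 sin θ = 4.7.
sin θ = 0.4947, so θ = 29.652°.

29.7°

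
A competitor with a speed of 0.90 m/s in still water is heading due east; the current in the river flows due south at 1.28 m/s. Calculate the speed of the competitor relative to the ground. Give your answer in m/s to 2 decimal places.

Taking east as x and north as y: velocity relative to the water = (0.900, 0.000) m/s; the water relative to ground = (0.000, -1.280) m/s.
Velocity relative to ground = (0.900, 0.000) + (0.000, -1.280) = (0.900, -1.280) m/s.
Speed = |(0.900, -1.280)| = 1.565 m/s.

1.56 m/s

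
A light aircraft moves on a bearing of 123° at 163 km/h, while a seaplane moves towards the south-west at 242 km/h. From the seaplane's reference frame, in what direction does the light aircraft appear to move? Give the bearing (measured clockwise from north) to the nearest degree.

075°

Taking east as x and north as y: light aircraft velocity = (136.703, -88.776) km/h; seaplane velocity = (-171.120, -171.120) km/h.
Velocity of light aircraft relative to seaplane = (136.703, -88.776) − (-171.120, -171.120) = (307.823, 82.344) km/h.
Bearing = atan2(307.82, 82.34) = 75.02° clockwise from north.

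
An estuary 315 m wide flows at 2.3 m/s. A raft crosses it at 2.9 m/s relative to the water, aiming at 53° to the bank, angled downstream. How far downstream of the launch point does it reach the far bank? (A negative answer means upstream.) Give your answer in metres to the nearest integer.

Perpendicular speed = 2.316 m/s; crossing time = 315 / 2.316 = 136.008 s.
Net downstream speed = 4.045 m/s.
Drift = 4.045 × 136.008 = 550.188 m (downstream).

550 m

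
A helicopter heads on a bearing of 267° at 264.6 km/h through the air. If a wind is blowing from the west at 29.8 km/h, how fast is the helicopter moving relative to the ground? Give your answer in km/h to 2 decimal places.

Taking east as x and north as y: velocity relative to the air = (-264.237, -13.848) km/h; the air relative to ground = (29.800, 0.000) km/h.
Velocity relative to ground = (-264.237, -13.848) + (29.800, 0.000) = (-234.437, -13.848) km/h.
Speed = |(-234.437, -13.848)| = 234.846 km/h.

234.85 km/h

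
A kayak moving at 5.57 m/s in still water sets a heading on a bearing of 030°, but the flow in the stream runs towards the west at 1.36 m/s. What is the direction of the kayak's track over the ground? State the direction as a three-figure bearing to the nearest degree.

016°

Taking east as x and north as y: velocity relative to the water = (2.785, 4.824) m/s; the water relative to ground = (-1.360, 0.000) m/s.
Velocity relative to ground = (2.785, 4.824) + (-1.360, 0.000) = (1.425, 4.824) m/s.
Bearing = atan2(1.42, 4.82) = 16.46° clockwise from north.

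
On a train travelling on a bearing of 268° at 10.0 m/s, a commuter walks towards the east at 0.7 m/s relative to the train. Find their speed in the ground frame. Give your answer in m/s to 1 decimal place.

9.3 m/s

Taking east as x and north as y: train velocity = (-9.994, -0.349) m/s; commuter velocity relative to train = (0.700, 0.000) m/s.
Velocity relative to ground = (-9.994, -0.349) + (0.700, 0.000) = (-9.294, -0.349) m/s.
Speed = |(-9.294, -0.349)| = 9.300 m/s.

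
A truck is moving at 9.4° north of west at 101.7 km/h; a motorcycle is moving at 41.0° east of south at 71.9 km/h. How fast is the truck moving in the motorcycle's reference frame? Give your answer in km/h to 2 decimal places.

163.65 km/h

Taking east as x and north as y: truck velocity = (-100.334, 16.610) km/h; motorcycle velocity = (47.171, -54.264) km/h.
Velocity of truck relative to motorcycle = (-100.334, 16.610) − (47.171, -54.264) = (-147.505, 70.874) km/h.
Magnitude = |(-147.505, 70.874)| = 163.649 km/h.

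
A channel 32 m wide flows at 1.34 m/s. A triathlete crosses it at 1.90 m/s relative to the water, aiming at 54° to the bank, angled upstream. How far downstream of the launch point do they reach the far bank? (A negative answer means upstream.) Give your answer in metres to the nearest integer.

Perpendicular speed = 1.537 m/s; crossing time = 32 / 1.537 = 20.818 s.
Net downstream speed = 0.223 m/s.
Drift = 0.223 × 20.818 = 4.647 m (downstream).

5 m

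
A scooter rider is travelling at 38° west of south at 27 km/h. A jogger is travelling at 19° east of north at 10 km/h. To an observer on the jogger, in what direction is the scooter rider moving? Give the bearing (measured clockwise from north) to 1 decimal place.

Taking east as x and north as y: scooter rider velocity = (-16.623, -21.276) km/h; jogger velocity = (3.256, 9.455) km/h.
Velocity of scooter rider relative to jogger = (-16.623, -21.276) − (3.256, 9.455) = (-19.879, -30.731) km/h.
Bearing = atan2(-19.88, -30.73) = 212.90° clockwise from north.

212.9°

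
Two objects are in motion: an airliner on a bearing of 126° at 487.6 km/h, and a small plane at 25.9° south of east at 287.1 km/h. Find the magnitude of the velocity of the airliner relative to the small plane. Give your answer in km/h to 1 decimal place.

211.0 km/h

Taking east as x and north as y: airliner velocity = (394.477, -286.604) km/h; small plane velocity = (258.263, -125.406) km/h.
Velocity of airliner relative to small plane = (394.477, -286.604) − (258.263, -125.406) = (136.214, -161.198) km/h.
Magnitude = |(136.214, -161.198)| = 211.043 km/h.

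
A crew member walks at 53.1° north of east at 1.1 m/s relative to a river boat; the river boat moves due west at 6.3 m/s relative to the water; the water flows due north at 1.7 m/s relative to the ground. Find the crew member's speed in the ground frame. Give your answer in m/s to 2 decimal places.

In east/north components (m/s): crew member relative to river boat = (0.660, 0.880); river boat relative to water = (-6.300, 0.000); water relative to ground = (0.000, 1.700).
Sum = (-5.640, 2.580) m/s.
Speed = |(-5.640, 2.580)| = 6.202 m/s.

6.20 m/s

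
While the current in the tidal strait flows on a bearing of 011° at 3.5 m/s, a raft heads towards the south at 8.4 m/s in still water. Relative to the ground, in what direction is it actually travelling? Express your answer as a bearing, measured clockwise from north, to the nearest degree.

Taking east as x and north as y: velocity relative to the water = (0.000, -8.400) m/s; the water relative to ground = (0.668, 3.436) m/s.
Velocity relative to ground = (0.000, -8.400) + (0.668, 3.436) = (0.668, -4.964) m/s.
Bearing = atan2(0.67, -4.96) = 172.34° clockwise from north.

172°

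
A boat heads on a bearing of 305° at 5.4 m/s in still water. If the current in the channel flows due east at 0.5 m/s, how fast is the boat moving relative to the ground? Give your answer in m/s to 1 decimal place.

Taking east as x and north as y: velocity relative to the water = (-4.423, 3.097) m/s; the water relative to ground = (0.500, 0.000) m/s.
Velocity relative to ground = (-4.423, 3.097) + (0.500, 0.000) = (-3.923, 3.097) m/s.
Speed = |(-3.923, 3.097)| = 4.999 m/s.

5.0 m/s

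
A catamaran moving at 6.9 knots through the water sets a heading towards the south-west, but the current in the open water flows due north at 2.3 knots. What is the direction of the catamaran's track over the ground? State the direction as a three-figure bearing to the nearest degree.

242°

Taking east as x and north as y: velocity relative to the water = (-4.879, -4.879) knots; the water relative to ground = (0.000, 2.300) knots.
Velocity relative to ground = (-4.879, -4.879) + (0.000, 2.300) = (-4.879, -2.579) knots.
Bearing = atan2(-4.88, -2.58) = 242.14° clockwise from north.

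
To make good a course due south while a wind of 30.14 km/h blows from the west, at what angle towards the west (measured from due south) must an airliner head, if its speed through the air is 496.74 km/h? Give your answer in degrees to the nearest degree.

The wind pushes perpendicular to the desired track; the heading must have a component into the wind equal to 30.14 km/h: 496.74 sin θ = 30.14.
sin θ = 0.0607, so θ = 3.479°.

3°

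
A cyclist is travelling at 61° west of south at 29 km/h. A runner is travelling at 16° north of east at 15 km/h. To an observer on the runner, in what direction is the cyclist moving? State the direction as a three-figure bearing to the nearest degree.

245°

Taking east as x and north as y: cyclist velocity = (-25.364, -14.059) km/h; runner velocity = (14.419, 4.135) km/h.
Velocity of cyclist relative to runner = (-25.364, -14.059) − (14.419, 4.135) = (-39.783, -18.194) km/h.
Bearing = atan2(-39.78, -18.19) = 245.42° clockwise from north.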